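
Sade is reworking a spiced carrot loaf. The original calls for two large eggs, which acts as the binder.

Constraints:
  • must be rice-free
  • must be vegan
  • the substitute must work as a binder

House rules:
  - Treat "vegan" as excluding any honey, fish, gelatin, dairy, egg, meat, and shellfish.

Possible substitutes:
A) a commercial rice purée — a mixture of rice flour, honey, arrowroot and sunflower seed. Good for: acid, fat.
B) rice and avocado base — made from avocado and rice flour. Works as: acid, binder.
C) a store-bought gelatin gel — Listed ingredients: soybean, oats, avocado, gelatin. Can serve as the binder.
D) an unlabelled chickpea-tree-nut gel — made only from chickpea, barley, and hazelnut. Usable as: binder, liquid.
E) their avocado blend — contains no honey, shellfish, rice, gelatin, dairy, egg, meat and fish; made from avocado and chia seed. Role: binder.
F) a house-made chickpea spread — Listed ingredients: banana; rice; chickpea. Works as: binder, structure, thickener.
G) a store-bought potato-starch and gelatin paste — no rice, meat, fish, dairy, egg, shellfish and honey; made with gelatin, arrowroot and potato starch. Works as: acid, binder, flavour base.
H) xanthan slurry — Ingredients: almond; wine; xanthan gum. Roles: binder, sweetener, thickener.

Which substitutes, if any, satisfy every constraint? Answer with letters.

A: not usable as a binder; has honey, so not vegan (and 1 more) — out
B: has rice flour, so not rice-free — reject
C: has gelatin, so not vegan — out
D: nothing on the exclusion list — keep
E: works as a binder, no rice, vegan — valid
F: has rice, so not rice-free — reject
G: has gelatin, so not vegan — no
H: only wine, almond, and xanthan gum; none excluded — OK

D, E, H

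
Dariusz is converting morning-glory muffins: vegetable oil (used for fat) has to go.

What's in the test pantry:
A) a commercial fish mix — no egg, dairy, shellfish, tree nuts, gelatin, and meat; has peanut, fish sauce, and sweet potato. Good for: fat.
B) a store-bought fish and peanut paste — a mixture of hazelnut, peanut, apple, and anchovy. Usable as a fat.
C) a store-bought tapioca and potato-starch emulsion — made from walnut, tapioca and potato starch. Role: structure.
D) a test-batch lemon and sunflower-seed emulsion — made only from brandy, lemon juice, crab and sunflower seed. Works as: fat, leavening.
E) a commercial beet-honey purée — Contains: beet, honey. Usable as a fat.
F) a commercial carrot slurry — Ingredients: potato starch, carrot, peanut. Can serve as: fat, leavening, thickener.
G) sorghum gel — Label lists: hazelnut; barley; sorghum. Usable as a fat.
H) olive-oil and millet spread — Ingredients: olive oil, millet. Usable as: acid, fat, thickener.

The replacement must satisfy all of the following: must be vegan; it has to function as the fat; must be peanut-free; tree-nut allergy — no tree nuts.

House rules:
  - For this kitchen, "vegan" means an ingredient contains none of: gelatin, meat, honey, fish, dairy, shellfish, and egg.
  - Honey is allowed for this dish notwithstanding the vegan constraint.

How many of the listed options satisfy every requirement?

2

A: has fish sauce, so not vegan; has peanut, so not peanut-free — reject
B: has anchovy, so not vegan; has peanut, so not peanut-free (and 1 more) — reject
C: not usable as a fat; has walnut, so not tree-nut-free — reject
D: has crab, so not vegan — no
E: honey is permitted under the vegan carve-out; nothing else excluded — valid
F: has peanut, so not peanut-free — no
G: has hazelnut, so not tree-nut-free — no
H: only olive oil and millet; none excluded — keep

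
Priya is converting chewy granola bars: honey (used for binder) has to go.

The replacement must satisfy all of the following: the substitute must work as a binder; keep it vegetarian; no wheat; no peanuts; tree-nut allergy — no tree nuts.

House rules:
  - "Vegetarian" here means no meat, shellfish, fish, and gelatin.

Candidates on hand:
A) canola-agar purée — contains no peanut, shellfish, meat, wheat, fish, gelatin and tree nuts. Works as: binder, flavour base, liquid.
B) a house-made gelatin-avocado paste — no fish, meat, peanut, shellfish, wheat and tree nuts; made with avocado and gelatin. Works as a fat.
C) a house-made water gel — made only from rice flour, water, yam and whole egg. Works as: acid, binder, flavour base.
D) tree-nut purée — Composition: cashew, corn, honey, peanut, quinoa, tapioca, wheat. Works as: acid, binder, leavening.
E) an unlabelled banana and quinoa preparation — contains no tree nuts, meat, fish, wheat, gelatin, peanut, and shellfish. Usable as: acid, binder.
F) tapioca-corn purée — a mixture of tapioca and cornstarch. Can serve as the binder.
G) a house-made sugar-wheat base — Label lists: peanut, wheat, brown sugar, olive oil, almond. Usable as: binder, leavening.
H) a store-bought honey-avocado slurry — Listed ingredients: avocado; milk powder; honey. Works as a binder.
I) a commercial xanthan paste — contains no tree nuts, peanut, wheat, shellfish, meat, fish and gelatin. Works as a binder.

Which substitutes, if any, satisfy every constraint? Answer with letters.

A: no peanut, no wheat — OK
B: not usable as a binder; has gelatin, so not vegetarian — reject
C: works as a binder, no tree nuts, no peanut — valid
D: has cashew, so not tree-nut-free; has wheat, so not wheat-free (and 1 more) — no
E: works as a binder, no wheat, no tree nuts — keep
F: only cornstarch and tapioca; none excluded — keep
G: has almond, so not tree-nut-free; has wheat, so not wheat-free (and 1 more) — out
H: every rule checks out — OK
I: every rule checks out — keep

A, C, E, F, H, I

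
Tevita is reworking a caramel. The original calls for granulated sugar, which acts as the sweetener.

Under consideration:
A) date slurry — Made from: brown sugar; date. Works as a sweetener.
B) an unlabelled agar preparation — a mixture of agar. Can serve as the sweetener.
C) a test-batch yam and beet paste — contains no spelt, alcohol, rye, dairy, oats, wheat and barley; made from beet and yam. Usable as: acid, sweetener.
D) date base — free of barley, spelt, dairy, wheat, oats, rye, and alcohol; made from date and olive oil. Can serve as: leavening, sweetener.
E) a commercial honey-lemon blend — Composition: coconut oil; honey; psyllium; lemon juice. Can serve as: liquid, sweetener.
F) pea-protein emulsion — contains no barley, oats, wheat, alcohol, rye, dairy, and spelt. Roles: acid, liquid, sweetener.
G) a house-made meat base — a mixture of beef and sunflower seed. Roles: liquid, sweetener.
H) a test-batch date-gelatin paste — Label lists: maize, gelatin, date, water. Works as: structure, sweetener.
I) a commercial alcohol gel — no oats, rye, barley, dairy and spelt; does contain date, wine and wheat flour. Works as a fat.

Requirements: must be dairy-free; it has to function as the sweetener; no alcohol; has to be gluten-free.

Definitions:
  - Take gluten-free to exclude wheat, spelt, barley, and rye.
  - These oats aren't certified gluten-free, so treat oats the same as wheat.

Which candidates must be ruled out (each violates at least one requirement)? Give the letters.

I

A: nothing on the exclusion list — keep
B: only agar; none excluded — valid
C: every rule checks out — valid
D: works as a sweetener, no dairy, gluten-free — keep
E: coconut oil and honey etc. — none of it excluded — keep
F: works as a sweetener, gluten-free, no dairy — valid
G: only beef and sunflower seed; none excluded — valid
H: all constraints satisfied — OK
I: not usable as a sweetener; has wheat flour, so not gluten-free (and 1 more) — no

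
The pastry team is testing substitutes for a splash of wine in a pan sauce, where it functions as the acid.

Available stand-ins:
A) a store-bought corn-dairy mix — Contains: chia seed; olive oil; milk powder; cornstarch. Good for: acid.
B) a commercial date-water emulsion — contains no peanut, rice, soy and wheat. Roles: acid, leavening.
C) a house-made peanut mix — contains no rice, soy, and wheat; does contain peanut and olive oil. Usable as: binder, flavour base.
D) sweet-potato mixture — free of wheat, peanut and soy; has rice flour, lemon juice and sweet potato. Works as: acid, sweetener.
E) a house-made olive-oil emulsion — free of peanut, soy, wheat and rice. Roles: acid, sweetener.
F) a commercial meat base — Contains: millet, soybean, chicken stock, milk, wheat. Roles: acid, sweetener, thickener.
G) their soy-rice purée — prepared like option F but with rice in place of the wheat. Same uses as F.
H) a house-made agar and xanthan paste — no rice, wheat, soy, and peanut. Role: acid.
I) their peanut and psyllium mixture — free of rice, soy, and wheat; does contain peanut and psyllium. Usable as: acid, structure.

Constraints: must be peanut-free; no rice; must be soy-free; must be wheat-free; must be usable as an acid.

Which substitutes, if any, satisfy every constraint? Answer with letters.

A, B, E, H

A: cornstarch and milk powder etc. — none of it excluded — keep
B: all constraints satisfied — OK
C: not usable as an acid; has peanut, so not peanut-free — out
D: has rice flour, so not rice-free — reject
E: works as an acid, no wheat, no soy — OK
F: has soybean, so not soy-free; has wheat, so not wheat-free — out
G: has rice, so not rice-free; has soybean, so not soy-free — no
H: no soy, no peanut — keep
I: has peanut, so not peanut-free — out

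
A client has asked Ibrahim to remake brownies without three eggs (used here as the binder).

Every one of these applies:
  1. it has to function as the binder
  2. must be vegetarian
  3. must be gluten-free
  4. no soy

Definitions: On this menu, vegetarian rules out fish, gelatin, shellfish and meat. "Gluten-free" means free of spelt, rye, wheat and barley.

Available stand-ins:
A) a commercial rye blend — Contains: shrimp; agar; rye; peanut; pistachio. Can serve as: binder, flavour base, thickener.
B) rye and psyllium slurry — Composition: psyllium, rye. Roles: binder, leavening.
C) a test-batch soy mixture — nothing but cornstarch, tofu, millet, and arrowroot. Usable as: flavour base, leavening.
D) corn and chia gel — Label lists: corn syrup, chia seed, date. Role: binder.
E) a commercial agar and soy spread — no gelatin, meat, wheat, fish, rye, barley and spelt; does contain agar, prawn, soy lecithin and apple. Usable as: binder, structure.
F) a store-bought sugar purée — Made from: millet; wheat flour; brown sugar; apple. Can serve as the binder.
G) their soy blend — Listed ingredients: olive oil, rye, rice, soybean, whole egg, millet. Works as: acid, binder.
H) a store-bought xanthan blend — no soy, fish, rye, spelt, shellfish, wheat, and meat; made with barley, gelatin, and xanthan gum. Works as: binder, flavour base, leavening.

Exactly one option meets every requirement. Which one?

A: has shrimp, so not vegetarian; has rye, so not gluten-free — reject
B: has rye, so not gluten-free — no
C: not usable as a binder; has tofu, so not soy-free — out
D: works as a binder, vegetarian, no soy — keep
E: has prawn, so not vegetarian; has soy lecithin, so not soy-free — reject
F: has wheat flour, so not gluten-free — no
G: has rye, so not gluten-free; has soybean, so not soy-free — reject
H: has gelatin, so not vegetarian; has barley, so not gluten-free — no

D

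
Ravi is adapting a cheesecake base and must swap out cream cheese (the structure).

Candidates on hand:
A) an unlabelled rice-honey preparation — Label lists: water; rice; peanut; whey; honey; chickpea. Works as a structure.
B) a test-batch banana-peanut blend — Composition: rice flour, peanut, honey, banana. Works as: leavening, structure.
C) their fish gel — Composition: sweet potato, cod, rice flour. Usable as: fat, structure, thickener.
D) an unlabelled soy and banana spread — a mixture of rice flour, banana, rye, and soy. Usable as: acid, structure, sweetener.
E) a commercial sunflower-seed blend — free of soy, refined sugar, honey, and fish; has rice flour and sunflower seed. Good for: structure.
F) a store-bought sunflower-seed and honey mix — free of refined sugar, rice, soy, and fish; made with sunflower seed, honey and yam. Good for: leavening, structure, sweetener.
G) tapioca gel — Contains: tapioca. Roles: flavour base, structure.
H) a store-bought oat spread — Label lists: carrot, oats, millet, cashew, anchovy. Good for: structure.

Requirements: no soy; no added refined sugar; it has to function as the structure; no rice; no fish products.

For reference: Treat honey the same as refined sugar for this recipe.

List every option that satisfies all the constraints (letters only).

G

A: has rice, so not rice-free; has honey, so not no-added-sugar — out
B: has rice flour, so not rice-free; has honey, so not no-added-sugar — out
C: has rice flour, so not rice-free; has cod, so not fish-free — reject
D: has rice flour, so not rice-free; has soy, so not soy-free — reject
E: has rice flour, so not rice-free — reject
F: has honey, so not no-added-sugar — out
G: all constraints satisfied — keep
H: has anchovy, so not fish-free — out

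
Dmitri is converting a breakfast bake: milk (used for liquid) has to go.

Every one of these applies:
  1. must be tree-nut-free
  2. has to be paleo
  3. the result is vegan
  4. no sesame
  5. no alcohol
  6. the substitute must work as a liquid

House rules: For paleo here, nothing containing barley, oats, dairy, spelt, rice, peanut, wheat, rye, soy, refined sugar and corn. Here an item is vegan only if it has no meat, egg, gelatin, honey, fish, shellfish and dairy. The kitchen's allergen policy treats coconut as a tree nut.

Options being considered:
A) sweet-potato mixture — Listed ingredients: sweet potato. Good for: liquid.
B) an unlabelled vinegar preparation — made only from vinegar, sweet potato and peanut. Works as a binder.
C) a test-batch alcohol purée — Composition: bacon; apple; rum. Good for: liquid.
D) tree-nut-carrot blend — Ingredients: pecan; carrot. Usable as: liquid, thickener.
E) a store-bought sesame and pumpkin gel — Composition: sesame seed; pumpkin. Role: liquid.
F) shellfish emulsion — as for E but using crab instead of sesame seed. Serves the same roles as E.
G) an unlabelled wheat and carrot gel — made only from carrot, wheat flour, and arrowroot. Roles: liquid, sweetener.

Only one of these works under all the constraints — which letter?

A: nothing on the exclusion list — OK
B: not usable as a liquid; has peanut, so not paleo — reject
C: has bacon, so not vegan; has rum, so not alcohol-free — no
D: has pecan, so not tree-nut-free — reject
E: has sesame seed, so not sesame-free — out
F: has crab, so not vegan — reject
G: has wheat flour, so not paleo — no

A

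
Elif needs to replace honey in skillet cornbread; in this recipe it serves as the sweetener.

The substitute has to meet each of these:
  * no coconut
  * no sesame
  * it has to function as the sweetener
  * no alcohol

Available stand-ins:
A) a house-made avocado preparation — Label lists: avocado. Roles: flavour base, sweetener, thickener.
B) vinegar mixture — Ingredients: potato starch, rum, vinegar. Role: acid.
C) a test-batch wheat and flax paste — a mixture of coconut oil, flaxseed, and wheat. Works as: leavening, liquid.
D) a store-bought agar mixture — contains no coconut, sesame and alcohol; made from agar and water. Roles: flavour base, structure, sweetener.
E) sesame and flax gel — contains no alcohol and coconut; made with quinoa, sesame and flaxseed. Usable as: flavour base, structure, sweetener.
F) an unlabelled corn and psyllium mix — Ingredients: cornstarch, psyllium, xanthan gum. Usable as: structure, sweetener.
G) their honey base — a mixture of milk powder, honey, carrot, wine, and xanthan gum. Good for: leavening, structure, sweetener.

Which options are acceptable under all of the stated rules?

A, D, F

A: no alcohol, no coconut — OK
B: not usable as a sweetener; has rum, so not alcohol-free — out
C: not usable as a sweetener; has coconut oil, so not coconut-free — no
D: no sesame, no alcohol — valid
E: has sesame, so not sesame-free — no
F: works as a sweetener, no coconut, no sesame — keep
G: has wine, so not alcohol-free — reject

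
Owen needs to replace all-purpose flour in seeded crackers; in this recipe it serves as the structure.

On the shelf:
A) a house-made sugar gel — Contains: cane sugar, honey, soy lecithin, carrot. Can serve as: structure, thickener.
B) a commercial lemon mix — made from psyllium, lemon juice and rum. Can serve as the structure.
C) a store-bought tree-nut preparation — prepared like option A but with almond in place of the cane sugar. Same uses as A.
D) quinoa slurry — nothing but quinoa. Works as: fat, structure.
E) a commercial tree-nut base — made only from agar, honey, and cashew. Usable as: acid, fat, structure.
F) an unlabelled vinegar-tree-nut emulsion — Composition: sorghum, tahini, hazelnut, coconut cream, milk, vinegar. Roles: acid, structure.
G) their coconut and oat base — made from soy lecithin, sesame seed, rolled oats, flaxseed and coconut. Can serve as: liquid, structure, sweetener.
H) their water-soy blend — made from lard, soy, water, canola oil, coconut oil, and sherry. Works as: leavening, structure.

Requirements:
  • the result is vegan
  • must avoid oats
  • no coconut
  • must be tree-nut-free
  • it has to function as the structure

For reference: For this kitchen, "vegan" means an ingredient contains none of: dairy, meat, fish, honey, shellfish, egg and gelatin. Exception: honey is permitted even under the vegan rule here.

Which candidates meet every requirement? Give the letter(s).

A: honey is permitted under the vegan carve-out; nothing else excluded — keep
B: no tree nuts, no coconut — valid
C: has almond, so not tree-nut-free — no
D: only quinoa; none excluded — valid
E: has cashew, so not tree-nut-free — reject
F: has milk, so not vegan; has hazelnut, so not tree-nut-free (and 1 more) — out
G: has coconut, so not coconut-free; has rolled oats, so not oat-free — out
H: has lard, so not vegan; has coconut oil, so not coconut-free — out

A, B, D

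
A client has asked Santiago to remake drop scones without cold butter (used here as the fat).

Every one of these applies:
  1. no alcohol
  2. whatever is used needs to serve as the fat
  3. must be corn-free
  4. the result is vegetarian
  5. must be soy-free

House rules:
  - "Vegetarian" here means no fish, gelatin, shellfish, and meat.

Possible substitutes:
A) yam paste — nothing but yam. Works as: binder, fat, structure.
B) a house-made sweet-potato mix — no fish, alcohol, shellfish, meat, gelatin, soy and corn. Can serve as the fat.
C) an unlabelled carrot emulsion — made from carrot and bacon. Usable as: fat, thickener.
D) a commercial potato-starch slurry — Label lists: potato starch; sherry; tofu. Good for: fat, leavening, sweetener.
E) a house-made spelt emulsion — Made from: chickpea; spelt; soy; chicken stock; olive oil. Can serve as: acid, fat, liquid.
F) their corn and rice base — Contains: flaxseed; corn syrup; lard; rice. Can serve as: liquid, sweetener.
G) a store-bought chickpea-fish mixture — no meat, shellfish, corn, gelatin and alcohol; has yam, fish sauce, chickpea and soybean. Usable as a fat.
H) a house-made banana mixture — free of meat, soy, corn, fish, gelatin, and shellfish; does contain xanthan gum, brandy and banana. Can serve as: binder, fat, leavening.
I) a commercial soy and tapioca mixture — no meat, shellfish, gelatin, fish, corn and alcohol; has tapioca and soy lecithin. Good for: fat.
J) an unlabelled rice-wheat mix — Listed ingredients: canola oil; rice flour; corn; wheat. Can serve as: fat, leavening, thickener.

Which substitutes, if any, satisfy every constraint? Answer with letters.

A, B

A: works as a fat, vegetarian, no corn — keep
B: works as a fat, vegetarian, no soy — OK
C: has bacon, so not vegetarian — out
D: has sherry, so not alcohol-free; has tofu, so not soy-free — reject
E: has chicken stock, so not vegetarian; has soy, so not soy-free — reject
F: not usable as a fat; has lard, so not vegetarian (and 1 more) — out
G: has fish sauce, so not vegetarian; has soybean, so not soy-free — reject
H: has brandy, so not alcohol-free — reject
I: has soy lecithin, so not soy-free — reject
J: has corn, so not corn-free — reject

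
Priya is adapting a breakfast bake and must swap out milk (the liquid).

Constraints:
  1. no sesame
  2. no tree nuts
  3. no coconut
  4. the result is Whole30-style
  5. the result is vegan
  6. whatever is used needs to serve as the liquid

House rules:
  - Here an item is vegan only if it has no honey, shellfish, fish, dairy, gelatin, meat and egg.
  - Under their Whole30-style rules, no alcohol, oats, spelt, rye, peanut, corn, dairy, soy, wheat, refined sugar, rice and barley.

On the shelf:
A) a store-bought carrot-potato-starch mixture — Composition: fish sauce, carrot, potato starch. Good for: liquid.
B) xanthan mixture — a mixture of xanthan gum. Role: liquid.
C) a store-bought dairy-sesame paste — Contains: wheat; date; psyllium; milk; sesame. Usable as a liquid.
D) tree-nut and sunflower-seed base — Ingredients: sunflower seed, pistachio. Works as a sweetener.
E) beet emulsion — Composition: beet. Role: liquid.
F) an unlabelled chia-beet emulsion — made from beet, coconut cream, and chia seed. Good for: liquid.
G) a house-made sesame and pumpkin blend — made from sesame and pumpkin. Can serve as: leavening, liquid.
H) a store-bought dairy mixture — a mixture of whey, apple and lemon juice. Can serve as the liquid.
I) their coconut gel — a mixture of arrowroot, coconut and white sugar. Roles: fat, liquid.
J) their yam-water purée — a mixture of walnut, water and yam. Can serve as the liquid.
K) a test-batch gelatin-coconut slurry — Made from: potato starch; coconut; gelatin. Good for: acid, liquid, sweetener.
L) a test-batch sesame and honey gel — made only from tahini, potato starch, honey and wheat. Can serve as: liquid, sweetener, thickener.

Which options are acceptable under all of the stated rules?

B, E

A: has fish sauce, so not vegan — no
B: works as a liquid, no sesame, no tree nuts — valid
C: has milk, so not vegan; has milk, so not Whole30-style (and 1 more) — no
D: not usable as a liquid; has pistachio, so not tree-nut-free — out
E: every rule checks out — keep
F: has coconut cream, so not coconut-free — out
G: has sesame, so not sesame-free — reject
H: has whey, so not vegan; has whey, so not Whole30-style — reject
I: has white sugar, so not Whole30-style; has coconut, so not coconut-free — no
J: has walnut, so not tree-nut-free — reject
K: has gelatin, so not vegan; has coconut, so not coconut-free — reject
L: has honey, so not vegan; has wheat, so not Whole30-style (and 1 more) — no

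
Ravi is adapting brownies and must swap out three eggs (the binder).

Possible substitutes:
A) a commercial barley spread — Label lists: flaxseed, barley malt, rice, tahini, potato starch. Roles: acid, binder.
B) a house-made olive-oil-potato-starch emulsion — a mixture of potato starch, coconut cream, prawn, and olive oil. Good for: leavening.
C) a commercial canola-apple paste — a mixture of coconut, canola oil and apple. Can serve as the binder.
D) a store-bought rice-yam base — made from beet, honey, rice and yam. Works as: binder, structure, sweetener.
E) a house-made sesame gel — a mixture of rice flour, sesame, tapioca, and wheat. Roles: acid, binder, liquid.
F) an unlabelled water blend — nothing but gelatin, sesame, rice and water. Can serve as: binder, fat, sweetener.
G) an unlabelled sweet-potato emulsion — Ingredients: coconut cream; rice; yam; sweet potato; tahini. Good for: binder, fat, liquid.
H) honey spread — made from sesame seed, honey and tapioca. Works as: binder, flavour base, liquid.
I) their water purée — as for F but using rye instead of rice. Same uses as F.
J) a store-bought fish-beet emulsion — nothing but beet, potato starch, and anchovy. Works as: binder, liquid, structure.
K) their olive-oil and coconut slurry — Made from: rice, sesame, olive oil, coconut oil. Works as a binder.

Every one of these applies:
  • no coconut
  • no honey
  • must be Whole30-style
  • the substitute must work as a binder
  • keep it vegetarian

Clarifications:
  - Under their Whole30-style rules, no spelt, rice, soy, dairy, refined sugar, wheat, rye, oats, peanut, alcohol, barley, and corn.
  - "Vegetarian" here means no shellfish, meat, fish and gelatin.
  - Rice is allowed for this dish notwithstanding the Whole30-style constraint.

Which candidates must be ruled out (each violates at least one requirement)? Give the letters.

A: has barley malt, so not Whole30-style — no
B: not usable as a binder; has prawn, so not vegetarian (and 1 more) — no
C: has coconut, so not coconut-free — reject
D: has honey, so not honey-free — no
E: has wheat, so not Whole30-style — reject
F: has gelatin, so not vegetarian — no
G: has coconut cream, so not coconut-free — reject
H: has honey, so not honey-free — no
I: has rye, so not Whole30-style; has gelatin, so not vegetarian — reject
J: has anchovy, so not vegetarian — reject
K: has coconut oil, so not coconut-free — reject

A, B, C, D, E, F, G, H, I, J, K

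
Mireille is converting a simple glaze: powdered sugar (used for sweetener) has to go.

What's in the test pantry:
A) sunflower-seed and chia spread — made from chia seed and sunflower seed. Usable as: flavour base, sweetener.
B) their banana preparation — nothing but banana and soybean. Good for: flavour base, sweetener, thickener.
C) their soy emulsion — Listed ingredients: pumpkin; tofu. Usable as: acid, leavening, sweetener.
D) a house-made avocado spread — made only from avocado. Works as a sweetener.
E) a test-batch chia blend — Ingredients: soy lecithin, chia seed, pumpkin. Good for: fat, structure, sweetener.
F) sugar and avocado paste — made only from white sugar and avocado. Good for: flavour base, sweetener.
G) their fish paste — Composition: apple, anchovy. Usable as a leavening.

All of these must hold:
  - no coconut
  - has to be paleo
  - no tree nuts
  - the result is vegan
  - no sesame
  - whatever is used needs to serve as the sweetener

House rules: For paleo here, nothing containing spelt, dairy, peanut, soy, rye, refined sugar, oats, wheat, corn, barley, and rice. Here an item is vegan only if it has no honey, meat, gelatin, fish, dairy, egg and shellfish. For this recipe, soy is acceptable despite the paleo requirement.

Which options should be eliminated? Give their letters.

F, G

A: all constraints satisfied — keep
B: soy is permitted under the paleo carve-out; nothing else excluded — OK
C: soy is permitted under the paleo carve-out; nothing else excluded — OK
D: no sesame, vegan — OK
E: soy is permitted under the paleo carve-out; nothing else excluded — OK
F: has white sugar, so not paleo — out
G: not usable as a sweetener; has anchovy, so not vegan — no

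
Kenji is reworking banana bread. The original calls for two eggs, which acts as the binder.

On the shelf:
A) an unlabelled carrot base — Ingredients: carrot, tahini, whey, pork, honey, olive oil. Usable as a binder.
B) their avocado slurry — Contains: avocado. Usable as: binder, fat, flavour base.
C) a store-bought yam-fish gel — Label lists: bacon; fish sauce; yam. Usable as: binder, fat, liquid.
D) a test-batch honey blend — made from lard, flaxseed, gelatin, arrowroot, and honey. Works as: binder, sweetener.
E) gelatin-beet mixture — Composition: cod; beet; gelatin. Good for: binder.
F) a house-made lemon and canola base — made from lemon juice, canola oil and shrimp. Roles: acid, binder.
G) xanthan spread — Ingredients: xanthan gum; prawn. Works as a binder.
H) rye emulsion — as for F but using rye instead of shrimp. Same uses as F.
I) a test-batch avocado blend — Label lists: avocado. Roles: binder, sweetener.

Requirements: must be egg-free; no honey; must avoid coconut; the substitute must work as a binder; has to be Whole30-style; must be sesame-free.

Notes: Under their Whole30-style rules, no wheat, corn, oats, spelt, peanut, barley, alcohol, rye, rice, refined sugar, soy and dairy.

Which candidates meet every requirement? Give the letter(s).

B, C, E, F, G, I

A: has whey, so not Whole30-style; has honey, so not honey-free (and 1 more) — out
B: works as a binder, no coconut, Whole30-style — keep
C: no egg, no coconut — OK
D: has honey, so not honey-free — no
E: only cod, gelatin and beet; none excluded — valid
F: nothing on the exclusion list — OK
G: every rule checks out — keep
H: has rye, so not Whole30-style — out
I: every rule checks out — valid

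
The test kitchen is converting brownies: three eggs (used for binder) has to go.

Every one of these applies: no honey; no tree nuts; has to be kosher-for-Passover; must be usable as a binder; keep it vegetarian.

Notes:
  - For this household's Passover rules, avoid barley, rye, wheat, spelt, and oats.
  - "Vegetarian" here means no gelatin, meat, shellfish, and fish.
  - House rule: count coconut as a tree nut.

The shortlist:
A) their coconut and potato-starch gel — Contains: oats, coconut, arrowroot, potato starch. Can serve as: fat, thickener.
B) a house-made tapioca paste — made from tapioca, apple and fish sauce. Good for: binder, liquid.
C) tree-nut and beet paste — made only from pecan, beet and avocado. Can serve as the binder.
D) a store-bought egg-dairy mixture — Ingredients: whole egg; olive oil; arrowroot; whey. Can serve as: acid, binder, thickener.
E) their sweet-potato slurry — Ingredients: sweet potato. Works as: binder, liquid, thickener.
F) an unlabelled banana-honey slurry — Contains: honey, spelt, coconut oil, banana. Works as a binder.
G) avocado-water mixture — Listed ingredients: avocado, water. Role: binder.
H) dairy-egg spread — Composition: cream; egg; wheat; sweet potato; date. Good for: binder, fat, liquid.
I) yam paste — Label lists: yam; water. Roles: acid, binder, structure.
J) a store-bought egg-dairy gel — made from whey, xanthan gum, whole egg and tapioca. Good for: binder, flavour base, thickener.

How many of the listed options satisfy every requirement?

5

A: not usable as a binder; has oats, so not kosher-for-Passover (and 1 more) — reject
B: has fish sauce, so not vegetarian — reject
C: has pecan, so not tree-nut-free — no
D: no honey, tree-nut-free — OK
E: only sweet potato; none excluded — valid
F: has spelt, so not kosher-for-Passover; has coconut oil, so not tree-nut-free (and 1 more) — no
G: no honey, vegetarian — keep
H: has wheat, so not kosher-for-Passover — no
I: works as a binder, tree-nut-free, no honey — valid
J: whey and whole egg etc. — none of it excluded — OK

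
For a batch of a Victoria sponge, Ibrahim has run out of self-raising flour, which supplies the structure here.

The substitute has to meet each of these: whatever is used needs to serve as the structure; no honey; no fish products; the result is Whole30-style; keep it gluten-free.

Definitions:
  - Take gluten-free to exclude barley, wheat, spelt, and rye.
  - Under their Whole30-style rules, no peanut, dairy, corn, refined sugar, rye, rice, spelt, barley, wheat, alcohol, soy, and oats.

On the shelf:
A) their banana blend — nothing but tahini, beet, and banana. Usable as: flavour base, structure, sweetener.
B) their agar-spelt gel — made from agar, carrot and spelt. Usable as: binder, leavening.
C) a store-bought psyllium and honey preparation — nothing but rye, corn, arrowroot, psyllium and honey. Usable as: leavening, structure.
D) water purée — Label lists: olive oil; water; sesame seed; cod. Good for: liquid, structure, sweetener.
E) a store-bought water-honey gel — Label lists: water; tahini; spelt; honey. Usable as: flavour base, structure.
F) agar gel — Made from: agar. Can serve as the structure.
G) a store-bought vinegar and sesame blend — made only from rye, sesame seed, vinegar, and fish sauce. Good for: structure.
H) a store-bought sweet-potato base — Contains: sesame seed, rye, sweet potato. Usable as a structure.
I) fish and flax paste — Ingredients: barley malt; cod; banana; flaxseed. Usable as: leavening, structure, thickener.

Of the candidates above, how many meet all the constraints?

2

A: works as a structure, Whole30-style, no honey — keep
B: not usable as a structure; has spelt, so not gluten-free (and 1 more) — no
C: has rye, so not gluten-free; has corn, so not Whole30-style (and 1 more) — no
D: has cod, so not fish-free — no
E: has spelt, so not gluten-free; has spelt, so not Whole30-style (and 1 more) — no
F: nothing on the exclusion list — keep
G: has rye, so not gluten-free; has rye, so not Whole30-style (and 1 more) — out
H: has rye, so not gluten-free; has rye, so not Whole30-style — reject
I: has barley malt, so not gluten-free; has barley malt, so not Whole30-style (and 1 more) — no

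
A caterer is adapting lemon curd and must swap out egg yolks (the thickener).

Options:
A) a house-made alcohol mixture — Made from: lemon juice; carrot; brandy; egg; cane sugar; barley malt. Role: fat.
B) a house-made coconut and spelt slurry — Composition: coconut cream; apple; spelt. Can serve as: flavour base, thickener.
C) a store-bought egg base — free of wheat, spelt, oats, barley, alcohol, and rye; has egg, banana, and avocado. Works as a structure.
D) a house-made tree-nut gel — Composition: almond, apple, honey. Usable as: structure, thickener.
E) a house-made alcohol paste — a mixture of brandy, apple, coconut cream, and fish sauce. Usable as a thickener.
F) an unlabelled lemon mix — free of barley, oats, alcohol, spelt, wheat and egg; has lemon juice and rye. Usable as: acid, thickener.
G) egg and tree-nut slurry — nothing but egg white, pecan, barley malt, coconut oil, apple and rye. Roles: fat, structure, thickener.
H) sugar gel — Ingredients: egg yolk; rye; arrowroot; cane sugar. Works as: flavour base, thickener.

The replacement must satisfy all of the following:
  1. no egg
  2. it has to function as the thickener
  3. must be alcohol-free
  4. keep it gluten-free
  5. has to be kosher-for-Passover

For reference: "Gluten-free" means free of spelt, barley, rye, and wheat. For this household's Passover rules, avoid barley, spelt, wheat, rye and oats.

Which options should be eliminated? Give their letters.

A: not usable as a thickener; has barley malt, so not gluten-free (and 3 more) — reject
B: has spelt, so not gluten-free; has spelt, so not kosher-for-Passover — out
C: not usable as a thickener; has egg, so not egg-free — no
D: only honey, almond, and apple; none excluded — OK
E: has brandy, so not alcohol-free — no
F: has rye, so not gluten-free; has rye, so not kosher-for-Passover — no
G: has barley malt, so not gluten-free; has barley malt, so not kosher-for-Passover (and 1 more) — reject
H: has rye, so not gluten-free; has rye, so not kosher-for-Passover (and 1 more) — reject

A, B, C, E, F, G, H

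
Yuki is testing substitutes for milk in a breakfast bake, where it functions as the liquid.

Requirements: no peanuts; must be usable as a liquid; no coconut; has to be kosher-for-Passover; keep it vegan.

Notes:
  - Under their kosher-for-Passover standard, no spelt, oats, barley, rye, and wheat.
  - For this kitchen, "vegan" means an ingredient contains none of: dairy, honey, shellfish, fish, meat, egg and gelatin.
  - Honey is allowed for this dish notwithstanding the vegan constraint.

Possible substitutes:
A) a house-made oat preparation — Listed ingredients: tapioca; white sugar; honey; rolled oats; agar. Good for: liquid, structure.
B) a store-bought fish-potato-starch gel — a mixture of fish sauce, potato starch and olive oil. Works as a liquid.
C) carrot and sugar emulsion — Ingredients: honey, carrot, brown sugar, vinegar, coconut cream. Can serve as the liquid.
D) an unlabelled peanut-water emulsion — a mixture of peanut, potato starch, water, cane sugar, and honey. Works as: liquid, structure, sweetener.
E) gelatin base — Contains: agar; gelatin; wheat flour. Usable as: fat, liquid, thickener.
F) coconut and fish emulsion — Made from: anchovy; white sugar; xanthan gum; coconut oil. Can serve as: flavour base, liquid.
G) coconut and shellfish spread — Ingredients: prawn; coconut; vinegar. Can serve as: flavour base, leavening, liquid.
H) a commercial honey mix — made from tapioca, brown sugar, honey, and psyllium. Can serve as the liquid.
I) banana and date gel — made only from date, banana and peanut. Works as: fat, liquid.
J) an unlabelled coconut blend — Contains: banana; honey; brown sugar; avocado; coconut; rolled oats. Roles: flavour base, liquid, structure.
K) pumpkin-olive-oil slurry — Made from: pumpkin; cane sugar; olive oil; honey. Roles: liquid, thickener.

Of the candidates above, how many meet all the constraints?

A: has rolled oats, so not kosher-for-Passover — out
B: has fish sauce, so not vegan — no
C: has coconut cream, so not coconut-free — reject
D: has peanut, so not peanut-free — reject
E: has wheat flour, so not kosher-for-Passover; has gelatin, so not vegan — out
F: has anchovy, so not vegan; has coconut oil, so not coconut-free — reject
G: has prawn, so not vegan; has coconut, so not coconut-free — no
H: honey is permitted under the vegan carve-out; nothing else excluded — OK
I: has peanut, so not peanut-free — out
J: has rolled oats, so not kosher-for-Passover; has coconut, so not coconut-free — no
K: honey is permitted under the vegan carve-out; nothing else excluded — OK

2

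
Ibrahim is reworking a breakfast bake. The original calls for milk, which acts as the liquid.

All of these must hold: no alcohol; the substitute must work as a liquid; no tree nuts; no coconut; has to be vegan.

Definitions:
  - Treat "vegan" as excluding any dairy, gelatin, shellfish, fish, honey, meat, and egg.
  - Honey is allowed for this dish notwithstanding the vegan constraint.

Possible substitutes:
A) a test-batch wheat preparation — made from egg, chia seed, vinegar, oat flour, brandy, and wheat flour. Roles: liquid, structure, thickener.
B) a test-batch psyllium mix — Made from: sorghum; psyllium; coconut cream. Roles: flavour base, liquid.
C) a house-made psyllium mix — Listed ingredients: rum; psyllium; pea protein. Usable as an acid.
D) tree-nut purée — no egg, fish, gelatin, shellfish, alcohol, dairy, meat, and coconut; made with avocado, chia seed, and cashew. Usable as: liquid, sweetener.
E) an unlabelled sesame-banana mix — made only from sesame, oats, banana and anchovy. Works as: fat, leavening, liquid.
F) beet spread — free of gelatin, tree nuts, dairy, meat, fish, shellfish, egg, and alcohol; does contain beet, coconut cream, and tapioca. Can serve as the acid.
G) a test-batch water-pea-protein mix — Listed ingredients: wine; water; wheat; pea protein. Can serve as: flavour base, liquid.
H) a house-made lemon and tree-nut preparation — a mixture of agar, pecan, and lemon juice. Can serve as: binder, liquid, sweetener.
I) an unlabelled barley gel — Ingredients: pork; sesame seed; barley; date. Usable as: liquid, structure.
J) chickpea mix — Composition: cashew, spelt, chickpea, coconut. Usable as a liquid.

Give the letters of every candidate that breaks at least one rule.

A, B, C, D, E, F, G, H, I, J

A: has egg, so not vegan; has brandy, so not alcohol-free — no
B: has coconut cream, so not coconut-free — out
C: not usable as a liquid; has rum, so not alcohol-free — out
D: has cashew, so not tree-nut-free — out
E: has anchovy, so not vegan — reject
F: not usable as a liquid; has coconut cream, so not coconut-free — no
G: has wine, so not alcohol-free — no
H: has pecan, so not tree-nut-free — reject
I: has pork, so not vegan — no
J: has coconut, so not coconut-free; has cashew, so not tree-nut-free — reject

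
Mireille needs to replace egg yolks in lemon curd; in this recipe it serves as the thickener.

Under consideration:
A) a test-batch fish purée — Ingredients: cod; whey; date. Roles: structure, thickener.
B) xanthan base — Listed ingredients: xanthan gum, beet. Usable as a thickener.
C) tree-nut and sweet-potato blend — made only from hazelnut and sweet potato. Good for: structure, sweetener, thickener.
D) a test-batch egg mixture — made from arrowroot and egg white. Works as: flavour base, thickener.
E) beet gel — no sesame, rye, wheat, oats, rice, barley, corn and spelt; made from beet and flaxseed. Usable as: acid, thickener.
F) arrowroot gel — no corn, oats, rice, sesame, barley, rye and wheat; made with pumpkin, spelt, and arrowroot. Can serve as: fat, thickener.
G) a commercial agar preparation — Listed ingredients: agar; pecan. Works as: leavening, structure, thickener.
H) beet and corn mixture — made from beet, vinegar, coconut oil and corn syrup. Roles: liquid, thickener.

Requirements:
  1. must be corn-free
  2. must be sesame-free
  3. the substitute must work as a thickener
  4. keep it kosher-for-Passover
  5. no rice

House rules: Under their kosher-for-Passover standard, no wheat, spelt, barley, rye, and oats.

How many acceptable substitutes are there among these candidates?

6

A: works as a thickener, kosher-for-Passover, no corn — OK
B: only beet and xanthan gum; none excluded — valid
C: works as a thickener, kosher-for-Passover, no rice — valid
D: only egg white and arrowroot; none excluded — valid
E: nothing on the exclusion list — OK
F: has spelt, so not kosher-for-Passover — reject
G: no corn, no sesame — valid
H: has corn syrup, so not corn-free — no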